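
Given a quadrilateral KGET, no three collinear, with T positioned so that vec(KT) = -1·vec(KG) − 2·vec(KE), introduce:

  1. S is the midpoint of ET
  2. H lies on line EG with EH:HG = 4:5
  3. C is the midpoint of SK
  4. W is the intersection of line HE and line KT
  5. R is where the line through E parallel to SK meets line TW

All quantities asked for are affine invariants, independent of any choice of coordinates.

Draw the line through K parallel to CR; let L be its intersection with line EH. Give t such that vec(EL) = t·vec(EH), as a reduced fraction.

Set K = (0, 0), G = (1, 0), E = (0, 1), T = (-1, -2); any affine frame gives the same invariant.
1. S is the midpoint of ET ⇒ S = (-1/2, -1/2)
2. H lies on line EG with EH:HG = 4:5 ⇒ H = (4/9, 5/9)
3. C is the midpoint of SK ⇒ C = (-1/4, -1/4)
4. W is the intersection of line HE and line KT ⇒ W = (1/3, 2/3)
5. R is where the line through E parallel to SK meets line TW ⇒ R = (1, 2)
through K parallel to CR: direction (5/4, 9/4); meets EH at L = (5/14, 9/14)
L = E + t·(H−E) with t = 45/56

t = 45/56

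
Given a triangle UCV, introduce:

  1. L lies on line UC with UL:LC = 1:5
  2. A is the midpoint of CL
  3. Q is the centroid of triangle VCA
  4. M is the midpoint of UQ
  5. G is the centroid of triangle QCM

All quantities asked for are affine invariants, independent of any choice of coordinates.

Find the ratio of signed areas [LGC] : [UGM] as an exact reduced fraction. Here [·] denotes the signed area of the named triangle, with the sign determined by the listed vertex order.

Set U = (0, 0), C = (1, 0), V = (0, 1); any affine frame gives the same invariant.
1. L lies on line UC with UL:LC = 1:5 ⇒ L = (1/6, 0)
2. A is the midpoint of CL ⇒ A = (7/12, 0)
3. Q is the centroid of triangle VCA ⇒ Q = (19/36, 1/3)
4. M is the midpoint of UQ ⇒ M = (19/72, 1/6)
5. G is the centroid of triangle QCM ⇒ G = (43/72, 1/6)
2·[LGC] = -5/36, 2·[UGM] = 1/18
[LGC]:[UGM] = -5/36:1/18 = -5/2

[LGC]:[UGM] = -5/2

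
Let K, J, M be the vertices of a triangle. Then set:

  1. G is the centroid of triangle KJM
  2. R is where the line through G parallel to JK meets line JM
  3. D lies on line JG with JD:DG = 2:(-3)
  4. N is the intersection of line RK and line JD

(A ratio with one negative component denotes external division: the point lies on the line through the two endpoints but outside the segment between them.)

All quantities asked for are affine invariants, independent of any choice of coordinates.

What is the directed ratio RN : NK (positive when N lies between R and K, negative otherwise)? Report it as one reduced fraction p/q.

RN:NK = 1/3

Choose coordinates K = (0, 0), J = (1, 0), M = (0, 1).
1. G is the centroid of triangle KJM ⇒ G = (1/3, 1/3)
2. R is where the line through G parallel to JK meets line JM ⇒ R = (2/3, 1/3)
3. D lies on line JG with JD:DG = 2:(-3) ⇒ D = (7/3, -2/3)
4. N is the intersection of line RK and line JD ⇒ N = (1/2, 1/4)
N = R + t·(K−R) with t = 1/4, so RN:NK = t:(1−t) = 1/4:3/4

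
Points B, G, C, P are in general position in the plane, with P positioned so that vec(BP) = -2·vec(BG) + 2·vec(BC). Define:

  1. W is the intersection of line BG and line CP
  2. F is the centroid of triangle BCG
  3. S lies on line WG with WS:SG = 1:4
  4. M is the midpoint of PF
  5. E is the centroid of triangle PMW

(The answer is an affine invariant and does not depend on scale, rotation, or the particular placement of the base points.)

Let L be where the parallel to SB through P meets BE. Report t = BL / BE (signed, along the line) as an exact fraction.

t = 36/19

Set B = (0, 0), G = (1, 0), C = (0, 1), P = (-2, 2); any affine frame gives the same invariant.
1. W is the intersection of line BG and line CP ⇒ W = (2, 0)
2. F is the centroid of triangle BCG ⇒ F = (1/3, 1/3)
3. S lies on line WG with WS:SG = 1:4 ⇒ S = (9/5, 0)
4. M is the midpoint of PF ⇒ M = (-5/6, 7/6)
5. E is the centroid of triangle PMW ⇒ E = (-5/18, 19/18)
through P parallel to SB: direction (-9/5, 0); meets BE at L = (-10/19, 2)
L = B + t·(E−B) with t = 36/19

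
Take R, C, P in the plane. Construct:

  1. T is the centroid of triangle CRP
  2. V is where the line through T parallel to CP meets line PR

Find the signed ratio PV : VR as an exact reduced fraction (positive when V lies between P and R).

Choose coordinates R = (0, 0), C = (1, 0), P = (0, 1).
1. T is the centroid of triangle CRP ⇒ T = (1/3, 1/3)
2. V is where the line through T parallel to CP meets line PR ⇒ V = (0, 2/3)
V = P + t·(R−P) with t = 1/3, so PV:VR = t:(1−t) = 1/3:2/3

PV:VR = 1/2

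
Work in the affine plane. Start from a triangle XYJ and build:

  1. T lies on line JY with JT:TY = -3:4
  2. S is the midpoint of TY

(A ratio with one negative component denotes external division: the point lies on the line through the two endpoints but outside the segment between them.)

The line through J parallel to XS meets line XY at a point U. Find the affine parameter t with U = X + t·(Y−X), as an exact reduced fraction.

t = 1/2

Choose coordinates X = (0, 0), Y = (1, 0), J = (0, 1).
1. T lies on line JY with JT:TY = -3:4 ⇒ T = (-3, 4)
2. S is the midpoint of TY ⇒ S = (-1, 2)
through J parallel to XS: direction (-1, 2); meets XY at U = (1/2, 0)
U = X + t·(Y−X) with t = 1/2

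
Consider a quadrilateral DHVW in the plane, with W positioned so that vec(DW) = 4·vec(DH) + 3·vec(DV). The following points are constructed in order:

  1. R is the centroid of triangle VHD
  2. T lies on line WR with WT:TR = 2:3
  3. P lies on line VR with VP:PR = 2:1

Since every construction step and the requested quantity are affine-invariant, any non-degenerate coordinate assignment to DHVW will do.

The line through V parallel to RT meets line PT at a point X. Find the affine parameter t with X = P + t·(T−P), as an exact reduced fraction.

t = -2

Set D = (0, 0), H = (1, 0), V = (0, 1), W = (4, 3); any affine frame gives the same invariant.
1. R is the centroid of triangle VHD ⇒ R = (1/3, 1/3)
2. T lies on line WR with WT:TR = 2:3 ⇒ T = (38/15, 29/15)
3. P lies on line VR with VP:PR = 2:1 ⇒ P = (2/9, 5/9)
through V parallel to RT: direction (11/5, 8/5); meets PT at X = (-22/5, -11/5)
X = P + t·(T−P) with t = -2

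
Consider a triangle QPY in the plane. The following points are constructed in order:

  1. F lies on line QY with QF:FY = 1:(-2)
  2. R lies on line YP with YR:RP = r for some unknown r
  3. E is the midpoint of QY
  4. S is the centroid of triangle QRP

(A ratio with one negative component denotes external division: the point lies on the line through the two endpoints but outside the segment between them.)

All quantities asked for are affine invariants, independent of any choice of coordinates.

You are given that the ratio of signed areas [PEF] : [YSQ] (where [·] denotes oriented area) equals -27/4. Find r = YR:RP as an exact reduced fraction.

Set Q = (0, 0), P = (1, 0), Y = (0, 1); any affine frame gives the same invariant.
1. F lies on line QY with QF:FY = 1:(-2) ⇒ F = (0, -1)
2. With YR:RP = r, write λ = r/(r+1) so R = Y + λ·(P−Y); R is affine-linear in λ
3. E is the midpoint of QY ⇒ E = (0, 1/2)
4. S is the centroid of triangle QRP ⇒ S is an affine combination of earlier points and hence also affine-linear in λ
Every point depending on R is an affine combination of R and λ-independent points, so each such coordinate is linear in λ; the λ² term in each signed area is a multiple of (P−Y)×(P−Y) = 0, so 2·[PEF] and 2·[YSQ] are each linear in λ. Evaluating at λ=0 and λ=1:
  2·[PEF] = 3/2,   2·[YSQ] = -1/3·λ − 1/3
So [PEF]:[YSQ] = (3/2) / (-1/3·λ − 1/3). Setting this equal to -27/4:
  3/2 = -27/4·(-1/3·λ − 1/3)  ⇒  λ = -1/3
Then r = λ/(1−λ) = (-1/3)/(4/3) = -1/4. Check: with r = -1/4, R = (-1/3, 4/3) and [PEF]:[YSQ] = -27/4 as required.

r = -1/4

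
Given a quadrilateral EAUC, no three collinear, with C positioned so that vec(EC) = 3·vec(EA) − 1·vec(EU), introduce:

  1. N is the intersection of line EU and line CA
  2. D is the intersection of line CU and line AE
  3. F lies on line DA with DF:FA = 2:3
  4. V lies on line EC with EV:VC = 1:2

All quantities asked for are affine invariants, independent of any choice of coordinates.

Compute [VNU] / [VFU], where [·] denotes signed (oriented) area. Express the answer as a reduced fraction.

Choose coordinates E = (0, 0), A = (1, 0), U = (0, 1), C = (3, -1).
1. N is the intersection of line EU and line CA ⇒ N = (0, 1/2)
2. D is the intersection of line CU and line AE ⇒ D = (3/2, 0)
3. F lies on line DA with DF:FA = 2:3 ⇒ F = (13/10, 0)
4. V lies on line EC with EV:VC = 1:2 ⇒ V = (1, -1/3)
2·[VNU] = -1/2, 2·[VFU] = 11/15
[VNU]:[VFU] = -1/2:11/15 = -15/22

[VNU]:[VFU] = -15/22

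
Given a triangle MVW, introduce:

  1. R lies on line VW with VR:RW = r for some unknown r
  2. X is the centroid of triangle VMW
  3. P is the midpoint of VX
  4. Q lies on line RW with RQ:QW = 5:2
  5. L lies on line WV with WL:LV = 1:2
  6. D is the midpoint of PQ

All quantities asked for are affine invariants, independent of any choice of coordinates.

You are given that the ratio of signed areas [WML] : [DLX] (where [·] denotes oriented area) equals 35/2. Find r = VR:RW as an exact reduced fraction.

Work in coordinates with M = (0, 0), V = (1, 0), W = (0, 1).
1. With VR:RW = r, write λ = r/(r+1) so R = V + λ·(W−V); R is affine-linear in λ
2. X is the centroid of triangle VMW ⇒ X = (1/3, 1/3)
3. P is the midpoint of VX ⇒ P = (2/3, 1/6)
4. Q lies on line RW with RQ:QW = 5:2 ⇒ Q is an affine combination of earlier points and hence also affine-linear in λ
5. L lies on line WV with WL:LV = 1:2 ⇒ L = (1/3, 2/3)
6. D is the midpoint of PQ ⇒ D is an affine combination of earlier points and hence also affine-linear in λ
Every point depending on R is an affine combination of R and λ-independent points, so each such coordinate is linear in λ; the λ² term in each signed area is a multiple of (W−V)×(W−V) = 0, so 2·[WML] and 2·[DLX] are each linear in λ. Evaluating at λ=0 and λ=1:
  2·[WML] = 1/3,   2·[DLX] = -1/21·λ + 1/21
So [WML]:[DLX] = (1/3) / (-1/21·λ + 1/21). Setting this equal to 35/2:
  1/3 = 35/2·(-1/21·λ + 1/21)  ⇒  λ = 3/5
Then r = λ/(1−λ) = (3/5)/(2/5) = 3/2. Check: with r = 3/2, R = (2/5, 3/5) and [WML]:[DLX] = 35/2 as required.

r = 3/2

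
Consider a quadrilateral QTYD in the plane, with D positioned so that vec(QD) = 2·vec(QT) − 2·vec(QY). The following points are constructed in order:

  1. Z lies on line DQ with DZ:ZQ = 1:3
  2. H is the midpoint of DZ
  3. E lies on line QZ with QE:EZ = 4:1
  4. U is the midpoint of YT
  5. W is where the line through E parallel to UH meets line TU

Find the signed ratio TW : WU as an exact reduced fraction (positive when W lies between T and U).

TW:WU = -21/11

Set Q = (0, 0), T = (1, 0), Y = (0, 1), D = (2, -2); any affine frame gives the same invariant.
1. Z lies on line DQ with DZ:ZQ = 1:3 ⇒ Z = (3/2, -3/2)
2. H is the midpoint of DZ ⇒ H = (7/4, -7/4)
3. E lies on line QZ with QE:EZ = 4:1 ⇒ E = (6/5, -6/5)
4. U is the midpoint of YT ⇒ U = (1/2, 1/2)
5. W is where the line through E parallel to UH meets line TU ⇒ W = (-1/20, 21/20)
W = T + t·(U−T) with t = 21/10, so TW:WU = t:(1−t) = 21/10:-11/10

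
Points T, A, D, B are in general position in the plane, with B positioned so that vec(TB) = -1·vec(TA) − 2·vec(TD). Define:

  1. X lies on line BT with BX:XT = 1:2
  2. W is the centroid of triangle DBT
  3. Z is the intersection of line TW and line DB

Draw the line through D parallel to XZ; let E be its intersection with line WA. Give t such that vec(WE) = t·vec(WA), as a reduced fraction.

Set T = (0, 0), A = (1, 0), D = (0, 1), B = (-1, -2); any affine frame gives the same invariant.
1. X lies on line BT with BX:XT = 1:2 ⇒ X = (-2/3, -4/3)
2. W is the centroid of triangle DBT ⇒ W = (-1/3, -1/3)
3. Z is the intersection of line TW and line DB ⇒ Z = (-1/2, -1/2)
through D parallel to XZ: direction (1/6, 5/6); meets WA at E = (-5/19, -6/19)
E = W + t·(A−W) with t = 1/19

t = 1/19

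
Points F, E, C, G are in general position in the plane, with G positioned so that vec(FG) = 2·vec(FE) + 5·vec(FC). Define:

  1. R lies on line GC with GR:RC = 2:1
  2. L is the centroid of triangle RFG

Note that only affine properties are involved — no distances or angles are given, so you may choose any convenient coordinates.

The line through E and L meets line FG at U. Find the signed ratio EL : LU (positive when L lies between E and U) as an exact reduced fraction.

EL:LU = -49/4

Choose coordinates F = (0, 0), E = (1, 0), C = (0, 1), G = (2, 5).
1. R lies on line GC with GR:RC = 2:1 ⇒ R = (2/3, 7/3)
2. L is the centroid of triangle RFG ⇒ L = (8/9, 22/9)
line EL meets FG at U = (44/49, 110/49)
L = E + t·(U−E) with t = 49/45, so EL:LU = 49/45:-4/45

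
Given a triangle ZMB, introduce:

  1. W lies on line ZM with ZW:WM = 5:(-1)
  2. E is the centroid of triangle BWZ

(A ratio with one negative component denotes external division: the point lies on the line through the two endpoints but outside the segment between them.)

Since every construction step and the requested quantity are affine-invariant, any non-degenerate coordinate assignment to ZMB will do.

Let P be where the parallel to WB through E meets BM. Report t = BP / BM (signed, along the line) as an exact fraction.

Set Z = (0, 0), M = (1, 0), B = (0, 1); any affine frame gives the same invariant.
1. W lies on line ZM with ZW:WM = 5:(-1) ⇒ W = (5/4, 0)
2. E is the centroid of triangle BWZ ⇒ E = (5/12, 1/3)
through E parallel to WB: direction (-5/4, 1); meets BM at P = (5/3, -2/3)
P = B + t·(M−B) with t = 5/3

t = 5/3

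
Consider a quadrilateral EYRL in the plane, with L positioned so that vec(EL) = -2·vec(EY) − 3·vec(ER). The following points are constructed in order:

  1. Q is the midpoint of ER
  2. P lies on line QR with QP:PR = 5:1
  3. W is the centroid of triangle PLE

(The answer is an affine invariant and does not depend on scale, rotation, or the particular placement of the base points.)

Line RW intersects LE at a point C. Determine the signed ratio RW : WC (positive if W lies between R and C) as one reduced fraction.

RW:WC = 25/11

Work in coordinates with E = (0, 0), Y = (1, 0), R = (0, 1), L = (-2, -3).
1. Q is the midpoint of ER ⇒ Q = (0, 1/2)
2. P lies on line QR with QP:PR = 5:1 ⇒ P = (0, 11/12)
3. W is the centroid of triangle PLE ⇒ W = (-2/3, -25/36)
line RW meets LE at C = (-24/25, -36/25)
W = R + t·(C−R) with t = 25/36, so RW:WC = 25/36:11/36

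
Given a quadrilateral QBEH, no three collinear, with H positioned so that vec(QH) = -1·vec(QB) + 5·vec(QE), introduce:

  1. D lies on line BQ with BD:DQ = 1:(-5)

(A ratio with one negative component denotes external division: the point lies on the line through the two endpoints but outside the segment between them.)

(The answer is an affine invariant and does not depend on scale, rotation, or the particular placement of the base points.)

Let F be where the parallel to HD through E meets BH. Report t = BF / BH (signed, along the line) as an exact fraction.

Choose coordinates Q = (0, 0), B = (1, 0), E = (0, 1), H = (-1, 5).
1. D lies on line BQ with BD:DQ = 1:(-5) ⇒ D = (5/4, 0)
through E parallel to HD: direction (9/4, -5); meets BH at F = (27/5, -11)
F = B + t·(H−B) with t = -11/5

t = -11/5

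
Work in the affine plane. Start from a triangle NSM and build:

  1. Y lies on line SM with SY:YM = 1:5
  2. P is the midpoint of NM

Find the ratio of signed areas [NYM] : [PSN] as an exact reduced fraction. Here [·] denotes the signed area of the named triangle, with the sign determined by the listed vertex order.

Set N = (0, 0), S = (1, 0), M = (0, 1); any affine frame gives the same invariant.
1. Y lies on line SM with SY:YM = 1:5 ⇒ Y = (5/6, 1/6)
2. P is the midpoint of NM ⇒ P = (0, 1/2)
2·[NYM] = 5/6, 2·[PSN] = -1/2
[NYM]:[PSN] = 5/6:-1/2 = -5/3

[NYM]:[PSN] = -5/3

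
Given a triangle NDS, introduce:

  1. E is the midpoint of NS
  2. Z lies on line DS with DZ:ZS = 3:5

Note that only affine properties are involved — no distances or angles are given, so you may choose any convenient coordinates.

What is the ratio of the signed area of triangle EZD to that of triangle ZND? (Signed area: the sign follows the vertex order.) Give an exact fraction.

Choose coordinates N = (0, 0), D = (1, 0), S = (0, 1).
1. E is the midpoint of NS ⇒ E = (0, 1/2)
2. Z lies on line DS with DZ:ZS = 3:5 ⇒ Z = (5/8, 3/8)
2·[EZD] = -3/16, 2·[ZND] = 3/8
[EZD]:[ZND] = -3/16:3/8 = -1/2

[EZD]:[ZND] = -1/2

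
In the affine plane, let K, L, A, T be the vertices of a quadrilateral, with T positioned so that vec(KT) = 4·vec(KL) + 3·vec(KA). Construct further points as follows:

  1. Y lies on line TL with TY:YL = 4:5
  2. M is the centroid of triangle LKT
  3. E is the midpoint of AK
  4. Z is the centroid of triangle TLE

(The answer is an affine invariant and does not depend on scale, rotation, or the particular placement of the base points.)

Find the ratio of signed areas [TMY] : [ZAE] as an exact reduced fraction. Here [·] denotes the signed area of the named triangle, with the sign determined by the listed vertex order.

[TMY]:[ZAE] = 8/15

Set K = (0, 0), L = (1, 0), A = (0, 1), T = (4, 3); any affine frame gives the same invariant.
1. Y lies on line TL with TY:YL = 4:5 ⇒ Y = (8/3, 5/3)
2. M is the centroid of triangle LKT ⇒ M = (5/3, 1)
3. E is the midpoint of AK ⇒ E = (0, 1/2)
4. Z is the centroid of triangle TLE ⇒ Z = (5/3, 7/6)
2·[TMY] = 4/9, 2·[ZAE] = 5/6
[TMY]:[ZAE] = 4/9:5/6 = 8/15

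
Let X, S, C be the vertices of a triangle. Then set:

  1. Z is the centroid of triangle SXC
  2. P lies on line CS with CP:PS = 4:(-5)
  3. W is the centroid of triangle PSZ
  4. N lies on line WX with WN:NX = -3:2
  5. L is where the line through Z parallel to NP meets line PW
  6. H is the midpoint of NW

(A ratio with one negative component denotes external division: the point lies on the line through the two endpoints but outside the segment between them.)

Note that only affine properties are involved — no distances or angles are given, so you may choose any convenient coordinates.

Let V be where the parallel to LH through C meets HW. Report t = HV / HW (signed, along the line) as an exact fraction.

Choose coordinates X = (0, 0), S = (1, 0), C = (0, 1).
1. Z is the centroid of triangle SXC ⇒ Z = (1/3, 1/3)
2. P lies on line CS with CP:PS = 4:(-5) ⇒ P = (-4, 5)
3. W is the centroid of triangle PSZ ⇒ W = (-8/9, 16/9)
4. N lies on line WX with WN:NX = -3:2 ⇒ N = (16/9, -32/9)
5. L is where the line through Z parallel to NP meets line PW ⇒ L = (-11/162, 601/648)
6. H is the midpoint of NW ⇒ H = (4/9, -8/9)
through C parallel to LH: direction (83/162, -1177/648); meets HW at V = (332/513, -664/513)
V = H + t·(W−H) with t = -26/171

t = -26/171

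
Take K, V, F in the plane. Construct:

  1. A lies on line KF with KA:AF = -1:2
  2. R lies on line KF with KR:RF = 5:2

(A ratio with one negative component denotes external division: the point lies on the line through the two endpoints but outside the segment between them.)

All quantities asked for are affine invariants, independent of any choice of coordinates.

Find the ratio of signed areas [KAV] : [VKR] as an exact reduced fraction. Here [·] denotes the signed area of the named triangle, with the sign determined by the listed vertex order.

Set K = (0, 0), V = (1, 0), F = (0, 1); any affine frame gives the same invariant.
1. A lies on line KF with KA:AF = -1:2 ⇒ A = (0, -1)
2. R lies on line KF with KR:RF = 5:2 ⇒ R = (0, 5/7)
2·[KAV] = 1, 2·[VKR] = -5/7
[KAV]:[VKR] = 1:-5/7 = -7/5

[KAV]:[VKR] = -7/5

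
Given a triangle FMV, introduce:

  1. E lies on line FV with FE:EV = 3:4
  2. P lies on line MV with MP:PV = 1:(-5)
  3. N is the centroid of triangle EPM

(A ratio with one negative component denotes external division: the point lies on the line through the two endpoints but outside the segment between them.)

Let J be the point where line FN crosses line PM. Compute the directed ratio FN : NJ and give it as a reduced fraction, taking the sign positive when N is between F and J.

FN:NJ = 17/4

Choose coordinates F = (0, 0), M = (1, 0), V = (0, 1).
1. E lies on line FV with FE:EV = 3:4 ⇒ E = (0, 3/7)
2. P lies on line MV with MP:PV = 1:(-5) ⇒ P = (5/4, -1/4)
3. N is the centroid of triangle EPM ⇒ N = (3/4, 5/84)
line FN meets PM at J = (63/68, 5/68)
N = F + t·(J−F) with t = 17/21, so FN:NJ = 17/21:4/21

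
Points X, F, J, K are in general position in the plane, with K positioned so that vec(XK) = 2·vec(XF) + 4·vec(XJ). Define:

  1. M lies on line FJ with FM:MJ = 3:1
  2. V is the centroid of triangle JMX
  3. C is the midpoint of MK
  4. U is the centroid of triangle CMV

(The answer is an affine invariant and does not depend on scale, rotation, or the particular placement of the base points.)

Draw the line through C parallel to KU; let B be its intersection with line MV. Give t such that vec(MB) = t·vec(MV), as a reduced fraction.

Work in coordinates with X = (0, 0), F = (1, 0), J = (0, 1), K = (2, 4).
1. M lies on line FJ with FM:MJ = 3:1 ⇒ M = (1/4, 3/4)
2. V is the centroid of triangle JMX ⇒ V = (1/12, 7/12)
3. C is the midpoint of MK ⇒ C = (9/8, 19/8)
4. U is the centroid of triangle CMV ⇒ U = (35/72, 89/72)
through C parallel to KU: direction (-109/72, -199/72); meets MV at B = (13/60, 43/60)
B = M + t·(V−M) with t = 1/5

t = 1/5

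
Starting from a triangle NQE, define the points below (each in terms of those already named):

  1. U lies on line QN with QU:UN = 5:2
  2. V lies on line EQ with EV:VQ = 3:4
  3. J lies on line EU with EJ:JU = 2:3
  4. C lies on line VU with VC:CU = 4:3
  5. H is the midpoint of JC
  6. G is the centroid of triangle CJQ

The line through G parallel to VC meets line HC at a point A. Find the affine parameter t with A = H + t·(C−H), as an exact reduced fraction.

Work in coordinates with N = (0, 0), Q = (1, 0), E = (0, 1).
1. U lies on line QN with QU:UN = 5:2 ⇒ U = (2/7, 0)
2. V lies on line EQ with EV:VQ = 3:4 ⇒ V = (3/7, 4/7)
3. J lies on line EU with EJ:JU = 2:3 ⇒ J = (4/35, 3/5)
4. C lies on line VU with VC:CU = 4:3 ⇒ C = (17/49, 12/49)
5. H is the midpoint of JC ⇒ H = (113/490, 207/490)
6. G is the centroid of triangle CJQ ⇒ G = (358/735, 69/245)
through G parallel to VC: direction (-4/49, -16/49); meets HC at A = (974/2205, 221/2205)
A = H + t·(C−H) with t = 49/27

t = 49/27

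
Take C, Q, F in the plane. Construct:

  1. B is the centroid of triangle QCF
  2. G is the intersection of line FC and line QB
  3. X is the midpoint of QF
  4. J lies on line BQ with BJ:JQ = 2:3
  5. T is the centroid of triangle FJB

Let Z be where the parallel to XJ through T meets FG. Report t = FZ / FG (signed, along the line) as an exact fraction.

t = -8/9

Set C = (0, 0), Q = (1, 0), F = (0, 1); any affine frame gives the same invariant.
1. B is the centroid of triangle QCF ⇒ B = (1/3, 1/3)
2. G is the intersection of line FC and line QB ⇒ G = (0, 1/2)
3. X is the midpoint of QF ⇒ X = (1/2, 1/2)
4. J lies on line BQ with BJ:JQ = 2:3 ⇒ J = (3/5, 1/5)
5. T is the centroid of triangle FJB ⇒ T = (14/45, 23/45)
through T parallel to XJ: direction (1/10, -3/10); meets FG at Z = (0, 13/9)
Z = F + t·(G−F) with t = -8/9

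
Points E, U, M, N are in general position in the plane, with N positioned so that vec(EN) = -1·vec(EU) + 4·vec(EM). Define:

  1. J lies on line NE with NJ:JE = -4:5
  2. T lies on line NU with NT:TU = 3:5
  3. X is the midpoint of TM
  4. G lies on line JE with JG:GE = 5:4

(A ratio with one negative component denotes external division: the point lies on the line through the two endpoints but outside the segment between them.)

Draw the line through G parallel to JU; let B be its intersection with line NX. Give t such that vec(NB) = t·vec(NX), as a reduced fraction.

t = 11/9

Assign E = (0, 0), U = (1, 0), M = (0, 1), N = (-1, 4) — the answer is frame-independent, so this choice is without loss of generality.
1. J lies on line NE with NJ:JE = -4:5 ⇒ J = (-5, 20)
2. T lies on line NU with NT:TU = 3:5 ⇒ T = (-1/4, 5/2)
3. X is the midpoint of TM ⇒ X = (-1/8, 7/4)
4. G lies on line JE with JG:GE = 5:4 ⇒ G = (-20/9, 80/9)
through G parallel to JU: direction (6, -20); meets NX at B = (5/72, 5/4)
B = N + t·(X−N) with t = 11/9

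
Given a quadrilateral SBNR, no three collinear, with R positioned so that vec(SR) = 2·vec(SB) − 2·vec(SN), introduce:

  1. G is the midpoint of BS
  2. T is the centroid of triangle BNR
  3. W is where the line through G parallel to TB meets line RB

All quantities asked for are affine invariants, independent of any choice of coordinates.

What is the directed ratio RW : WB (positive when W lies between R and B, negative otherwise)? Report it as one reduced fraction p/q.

RW:WB = -3

Choose coordinates S = (0, 0), B = (1, 0), N = (0, 1), R = (2, -2).
1. G is the midpoint of BS ⇒ G = (1/2, 0)
2. T is the centroid of triangle BNR ⇒ T = (1, -1/3)
3. W is where the line through G parallel to TB meets line RB ⇒ W = (1/2, 1)
W = R + t·(B−R) with t = 3/2, so RW:WB = t:(1−t) = 3/2:-1/2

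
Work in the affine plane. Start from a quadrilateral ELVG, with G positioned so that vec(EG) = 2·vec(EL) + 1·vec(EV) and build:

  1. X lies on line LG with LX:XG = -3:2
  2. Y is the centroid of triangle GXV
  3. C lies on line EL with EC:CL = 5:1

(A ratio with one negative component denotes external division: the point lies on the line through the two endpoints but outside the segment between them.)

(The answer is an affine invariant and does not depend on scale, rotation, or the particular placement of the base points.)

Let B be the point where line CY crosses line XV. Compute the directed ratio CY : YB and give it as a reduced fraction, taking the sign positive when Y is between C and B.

Assign E = (0, 0), L = (1, 0), V = (0, 1), G = (2, 1) — the answer is frame-independent, so this choice is without loss of generality.
1. X lies on line LG with LX:XG = -3:2 ⇒ X = (4, 3)
2. Y is the centroid of triangle GXV ⇒ Y = (2, 5/3)
3. C lies on line EL with EC:CL = 5:1 ⇒ C = (5/6, 0)
line CY meets XV at B = (92/39, 85/39)
Y = C + t·(B−C) with t = 13/17, so CY:YB = 13/17:4/17

CY:YB = 13/4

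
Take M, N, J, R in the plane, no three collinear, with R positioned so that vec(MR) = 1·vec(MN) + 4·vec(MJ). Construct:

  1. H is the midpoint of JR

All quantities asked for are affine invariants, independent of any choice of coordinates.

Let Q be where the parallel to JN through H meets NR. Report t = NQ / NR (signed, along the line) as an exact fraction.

Assign M = (0, 0), N = (1, 0), J = (0, 1), R = (1, 4) — the answer is frame-independent, so this choice is without loss of generality.
1. H is the midpoint of JR ⇒ H = (1/2, 5/2)
through H parallel to JN: direction (1, -1); meets NR at Q = (1, 2)
Q = N + t·(R−N) with t = 1/2

t = 1/2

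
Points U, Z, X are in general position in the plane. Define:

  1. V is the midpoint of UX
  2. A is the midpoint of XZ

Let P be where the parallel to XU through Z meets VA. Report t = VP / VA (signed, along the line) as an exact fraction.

Set U = (0, 0), Z = (1, 0), X = (0, 1); any affine frame gives the same invariant.
1. V is the midpoint of UX ⇒ V = (0, 1/2)
2. A is the midpoint of XZ ⇒ A = (1/2, 1/2)
through Z parallel to XU: direction (0, -1); meets VA at P = (1, 1/2)
P = V + t·(A−V) with t = 2

t = 2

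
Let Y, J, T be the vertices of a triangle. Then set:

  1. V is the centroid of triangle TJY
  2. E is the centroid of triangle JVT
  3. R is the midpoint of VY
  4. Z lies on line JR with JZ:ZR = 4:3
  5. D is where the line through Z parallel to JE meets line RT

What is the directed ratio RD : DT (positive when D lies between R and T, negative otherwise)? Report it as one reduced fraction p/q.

RD:DT = 15/34

Choose coordinates Y = (0, 0), J = (1, 0), T = (0, 1).
1. V is the centroid of triangle TJY ⇒ V = (1/3, 1/3)
2. E is the centroid of triangle JVT ⇒ E = (4/9, 4/9)
3. R is the midpoint of VY ⇒ R = (1/6, 1/6)
4. Z lies on line JR with JZ:ZR = 4:3 ⇒ Z = (11/21, 2/21)
5. D is where the line through Z parallel to JE meets line RT ⇒ D = (17/147, 62/147)
D = R + t·(T−R) with t = 15/49, so RD:DT = t:(1−t) = 15/49:34/49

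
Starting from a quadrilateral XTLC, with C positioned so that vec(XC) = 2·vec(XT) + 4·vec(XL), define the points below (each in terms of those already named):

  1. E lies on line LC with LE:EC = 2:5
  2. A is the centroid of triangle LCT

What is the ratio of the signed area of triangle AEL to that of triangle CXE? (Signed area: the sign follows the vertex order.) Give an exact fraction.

[AEL]:[CXE] = -1/3

Choose coordinates X = (0, 0), T = (1, 0), L = (0, 1), C = (2, 4).
1. E lies on line LC with LE:EC = 2:5 ⇒ E = (4/7, 13/7)
2. A is the centroid of triangle LCT ⇒ A = (1, 5/3)
2·[AEL] = 10/21, 2·[CXE] = -10/7
[AEL]:[CXE] = 10/21:-10/7 = -1/3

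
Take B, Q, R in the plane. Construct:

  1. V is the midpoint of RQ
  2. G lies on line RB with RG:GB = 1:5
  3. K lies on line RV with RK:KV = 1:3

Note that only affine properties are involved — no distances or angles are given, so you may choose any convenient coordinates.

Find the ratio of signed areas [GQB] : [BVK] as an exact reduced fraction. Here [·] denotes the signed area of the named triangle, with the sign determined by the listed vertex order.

[GQB]:[BVK] = -20/9

Assign B = (0, 0), Q = (1, 0), R = (0, 1) — the answer is frame-independent, so this choice is without loss of generality.
1. V is the midpoint of RQ ⇒ V = (1/2, 1/2)
2. G lies on line RB with RG:GB = 1:5 ⇒ G = (0, 5/6)
3. K lies on line RV with RK:KV = 1:3 ⇒ K = (1/8, 7/8)
2·[GQB] = -5/6, 2·[BVK] = 3/8
[GQB]:[BVK] = -5/6:3/8 = -20/9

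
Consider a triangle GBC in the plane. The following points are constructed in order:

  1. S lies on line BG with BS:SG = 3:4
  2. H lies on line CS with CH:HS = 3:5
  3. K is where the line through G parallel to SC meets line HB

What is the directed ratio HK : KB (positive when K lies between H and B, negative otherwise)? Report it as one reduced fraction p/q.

Set G = (0, 0), B = (1, 0), C = (0, 1); any affine frame gives the same invariant.
1. S lies on line BG with BS:SG = 3:4 ⇒ S = (4/7, 0)
2. H lies on line CS with CH:HS = 3:5 ⇒ H = (3/14, 5/8)
3. K is where the line through G parallel to SC meets line HB ⇒ K = (-5/6, 35/24)
K = H + t·(B−H) with t = -4/3, so HK:KB = t:(1−t) = -4/3:7/3

HK:KB = -4/7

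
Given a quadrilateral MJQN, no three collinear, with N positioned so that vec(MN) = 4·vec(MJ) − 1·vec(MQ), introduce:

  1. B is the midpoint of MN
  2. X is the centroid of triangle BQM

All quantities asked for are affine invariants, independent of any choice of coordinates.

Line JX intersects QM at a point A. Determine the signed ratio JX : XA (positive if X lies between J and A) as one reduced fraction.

Assign M = (0, 0), J = (1, 0), Q = (0, 1), N = (4, -1) — the answer is frame-independent, so this choice is without loss of generality.
1. B is the midpoint of MN ⇒ B = (2, -1/2)
2. X is the centroid of triangle BQM ⇒ X = (2/3, 1/6)
line JX meets QM at A = (0, 1/2)
X = J + t·(A−J) with t = 1/3, so JX:XA = 1/3:2/3

JX:XA = 1/2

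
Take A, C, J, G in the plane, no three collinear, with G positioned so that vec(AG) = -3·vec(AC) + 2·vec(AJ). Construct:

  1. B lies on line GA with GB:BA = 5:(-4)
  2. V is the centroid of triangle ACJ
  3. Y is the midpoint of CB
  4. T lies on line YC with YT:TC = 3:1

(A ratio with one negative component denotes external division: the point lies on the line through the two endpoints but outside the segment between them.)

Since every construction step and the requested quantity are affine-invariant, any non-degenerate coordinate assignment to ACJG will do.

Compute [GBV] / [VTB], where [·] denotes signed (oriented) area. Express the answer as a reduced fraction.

Set A = (0, 0), C = (1, 0), J = (0, 1), G = (-3, 2); any affine frame gives the same invariant.
1. B lies on line GA with GB:BA = 5:(-4) ⇒ B = (12, -8)
2. V is the centroid of triangle ACJ ⇒ V = (1/3, 1/3)
3. Y is the midpoint of CB ⇒ Y = (13/2, -4)
4. T lies on line YC with YT:TC = 3:1 ⇒ T = (19/8, -1)
2·[GBV] = 25/3, 2·[VTB] = -35/24
[GBV]:[VTB] = 25/3:-35/24 = -40/7

[GBV]:[VTB] = -40/7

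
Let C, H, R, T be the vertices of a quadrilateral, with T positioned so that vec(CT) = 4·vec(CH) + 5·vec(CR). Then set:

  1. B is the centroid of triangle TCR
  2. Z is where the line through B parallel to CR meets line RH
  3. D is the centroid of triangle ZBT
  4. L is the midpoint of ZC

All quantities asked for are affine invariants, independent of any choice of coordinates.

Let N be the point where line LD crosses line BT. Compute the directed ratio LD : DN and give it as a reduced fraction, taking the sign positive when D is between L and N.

Assign C = (0, 0), H = (1, 0), R = (0, 1), T = (4, 5) — the answer is frame-independent, so this choice is without loss of generality.
1. B is the centroid of triangle TCR ⇒ B = (4/3, 2)
2. Z is where the line through B parallel to CR meets line RH ⇒ Z = (4/3, -1/3)
3. D is the centroid of triangle ZBT ⇒ D = (20/9, 20/9)
4. L is the midpoint of ZC ⇒ L = (2/3, -1/6)
line LD meets BT at N = (284/69, 118/23)
D = L + t·(N−L) with t = 23/51, so LD:DN = 23/51:28/51

LD:DN = 23/28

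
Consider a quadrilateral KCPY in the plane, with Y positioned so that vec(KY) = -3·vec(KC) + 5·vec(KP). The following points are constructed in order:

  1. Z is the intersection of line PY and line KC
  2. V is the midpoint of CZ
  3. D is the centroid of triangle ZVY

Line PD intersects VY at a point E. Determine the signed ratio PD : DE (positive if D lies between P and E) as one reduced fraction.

Set K = (0, 0), C = (1, 0), P = (0, 1), Y = (-3, 5); any affine frame gives the same invariant.
1. Z is the intersection of line PY and line KC ⇒ Z = (3/4, 0)
2. V is the midpoint of CZ ⇒ V = (7/8, 0)
3. D is the centroid of triangle ZVY ⇒ D = (-11/24, 5/3)
line PD meets VY at E = (-11/14, 15/7)
D = P + t·(E−P) with t = 7/12, so PD:DE = 7/12:5/12

PD:DE = 7/5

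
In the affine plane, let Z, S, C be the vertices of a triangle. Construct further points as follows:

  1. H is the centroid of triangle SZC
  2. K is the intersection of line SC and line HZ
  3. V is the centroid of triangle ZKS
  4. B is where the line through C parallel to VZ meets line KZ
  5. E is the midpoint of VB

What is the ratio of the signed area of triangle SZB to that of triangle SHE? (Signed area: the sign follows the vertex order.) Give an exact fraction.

[SZB]:[SHE] = 27/10

Work in coordinates with Z = (0, 0), S = (1, 0), C = (0, 1).
1. H is the centroid of triangle SZC ⇒ H = (1/3, 1/3)
2. K is the intersection of line SC and line HZ ⇒ K = (1/2, 1/2)
3. V is the centroid of triangle ZKS ⇒ V = (1/2, 1/6)
4. B is where the line through C parallel to VZ meets line KZ ⇒ B = (3/2, 3/2)
5. E is the midpoint of VB ⇒ E = (1, 5/6)
2·[SZB] = -3/2, 2·[SHE] = -5/9
[SZB]:[SHE] = -3/2:-5/9 = 27/10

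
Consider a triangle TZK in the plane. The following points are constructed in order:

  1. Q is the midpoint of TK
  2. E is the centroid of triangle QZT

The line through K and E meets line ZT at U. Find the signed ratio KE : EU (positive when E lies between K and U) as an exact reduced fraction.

Choose coordinates T = (0, 0), Z = (1, 0), K = (0, 1).
1. Q is the midpoint of TK ⇒ Q = (0, 1/2)
2. E is the centroid of triangle QZT ⇒ E = (1/3, 1/6)
line KE meets ZT at U = (2/5, 0)
E = K + t·(U−K) with t = 5/6, so KE:EU = 5/6:1/6

KE:EU = 5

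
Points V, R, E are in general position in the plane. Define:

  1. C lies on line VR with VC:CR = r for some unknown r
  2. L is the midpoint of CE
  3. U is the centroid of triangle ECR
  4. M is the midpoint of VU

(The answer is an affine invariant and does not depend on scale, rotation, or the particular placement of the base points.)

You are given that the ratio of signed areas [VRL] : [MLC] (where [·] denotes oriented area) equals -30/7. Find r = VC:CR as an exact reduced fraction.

Set V = (0, 0), R = (1, 0), E = (0, 1); any affine frame gives the same invariant.
1. With VC:CR = r, write λ = r/(r+1) so C = V + λ·(R−V); C is affine-linear in λ
2. L is the midpoint of CE ⇒ L is an affine combination of earlier points and hence also affine-linear in λ
3. U is the centroid of triangle ECR ⇒ U is an affine combination of earlier points and hence also affine-linear in λ
4. M is the midpoint of VU ⇒ M is an affine combination of earlier points and hence also affine-linear in λ
Every point depending on C is an affine combination of C and λ-independent points, so each such coordinate is linear in λ; the λ² term in each signed area is a multiple of (R−V)×(R−V) = 0, so 2·[VRL] and 2·[MLC] are each linear in λ. Evaluating at λ=0 and λ=1:
  2·[VRL] = 1/2,   2·[MLC] = -1/3·λ + 1/12
So [VRL]:[MLC] = (1/2) / (-1/3·λ + 1/12). Setting this equal to -30/7:
  1/2 = -30/7·(-1/3·λ + 1/12)  ⇒  λ = 3/5
Then r = λ/(1−λ) = (3/5)/(2/5) = 3/2. Check: with r = 3/2, C = (3/5, 0) and [VRL]:[MLC] = -30/7 as required.

r = 3/2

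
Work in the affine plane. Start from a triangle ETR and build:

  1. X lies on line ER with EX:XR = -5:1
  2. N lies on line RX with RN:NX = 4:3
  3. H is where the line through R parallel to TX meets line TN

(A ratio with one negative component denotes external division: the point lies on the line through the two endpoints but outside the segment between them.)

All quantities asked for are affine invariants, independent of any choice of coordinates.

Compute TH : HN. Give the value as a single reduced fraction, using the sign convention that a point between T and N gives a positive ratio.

Set E = (0, 0), T = (1, 0), R = (0, 1); any affine frame gives the same invariant.
1. X lies on line ER with EX:XR = -5:1 ⇒ X = (0, 5/4)
2. N lies on line RX with RN:NX = 4:3 ⇒ N = (0, 8/7)
3. H is where the line through R parallel to TX meets line TN ⇒ H = (-4/3, 8/3)
H = T + t·(N−T) with t = 7/3, so TH:HN = t:(1−t) = 7/3:-4/3

TH:HN = -7/4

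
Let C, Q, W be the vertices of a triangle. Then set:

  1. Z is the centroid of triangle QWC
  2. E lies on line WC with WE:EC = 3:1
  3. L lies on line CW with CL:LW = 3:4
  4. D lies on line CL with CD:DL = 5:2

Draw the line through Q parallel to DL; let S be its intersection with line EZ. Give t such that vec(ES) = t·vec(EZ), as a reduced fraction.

t = 3

Set C = (0, 0), Q = (1, 0), W = (0, 1); any affine frame gives the same invariant.
1. Z is the centroid of triangle QWC ⇒ Z = (1/3, 1/3)
2. E lies on line WC with WE:EC = 3:1 ⇒ E = (0, 1/4)
3. L lies on line CW with CL:LW = 3:4 ⇒ L = (0, 3/7)
4. D lies on line CL with CD:DL = 5:2 ⇒ D = (0, 15/49)
through Q parallel to DL: direction (0, 6/49); meets EZ at S = (1, 1/2)
S = E + t·(Z−E) with t = 3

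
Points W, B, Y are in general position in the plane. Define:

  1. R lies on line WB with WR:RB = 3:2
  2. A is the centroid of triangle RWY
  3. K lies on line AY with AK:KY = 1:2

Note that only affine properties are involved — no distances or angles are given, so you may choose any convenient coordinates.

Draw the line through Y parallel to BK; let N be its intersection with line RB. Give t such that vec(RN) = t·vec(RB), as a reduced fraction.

Set W = (0, 0), B = (1, 0), Y = (0, 1); any affine frame gives the same invariant.
1. R lies on line WB with WR:RB = 3:2 ⇒ R = (3/5, 0)
2. A is the centroid of triangle RWY ⇒ A = (1/5, 1/3)
3. K lies on line AY with AK:KY = 1:2 ⇒ K = (2/15, 5/9)
through Y parallel to BK: direction (-13/15, 5/9); meets RB at N = (39/25, 0)
N = R + t·(B−R) with t = 12/5

t = 12/5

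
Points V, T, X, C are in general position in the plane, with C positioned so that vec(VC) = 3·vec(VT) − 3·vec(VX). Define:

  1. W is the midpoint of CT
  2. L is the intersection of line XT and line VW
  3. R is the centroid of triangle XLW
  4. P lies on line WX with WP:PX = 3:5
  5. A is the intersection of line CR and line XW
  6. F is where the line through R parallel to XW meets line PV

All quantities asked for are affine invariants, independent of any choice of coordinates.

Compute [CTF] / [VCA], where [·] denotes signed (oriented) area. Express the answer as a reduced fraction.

Work in coordinates with V = (0, 0), T = (1, 0), X = (0, 1), C = (3, -3).
1. W is the midpoint of CT ⇒ W = (2, -3/2)
2. L is the intersection of line XT and line VW ⇒ L = (4, -3)
3. R is the centroid of triangle XLW ⇒ R = (2, -7/6)
4. P lies on line WX with WP:PX = 3:5 ⇒ P = (5/4, -9/16)
5. A is the intersection of line CR and line XW ⇒ A = (18/7, -31/14)
6. F is where the line through R parallel to XW meets line PV ⇒ F = (5/3, -3/4)
2·[CTF] = -1/2, 2·[VCA] = 15/14
[CTF]:[VCA] = -1/2:15/14 = -7/15

[CTF]:[VCA] = -7/15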